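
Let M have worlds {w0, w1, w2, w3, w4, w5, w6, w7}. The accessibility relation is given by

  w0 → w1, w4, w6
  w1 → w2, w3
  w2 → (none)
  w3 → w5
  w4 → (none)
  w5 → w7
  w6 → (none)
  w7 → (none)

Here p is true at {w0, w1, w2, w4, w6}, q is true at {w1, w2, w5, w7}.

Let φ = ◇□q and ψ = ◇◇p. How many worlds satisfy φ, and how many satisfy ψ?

For ◇□q:
w0: successors {w1, w4, w6}; □q there: w1:F, w4:T, w6:T. ✓
w1: successors {w2, w3}; □q there: w2:T, w3:T. ✓
w2: no successors, so ◇□q fails. ✗
w3: successors {w5}; □q there: w5:T. ✓
w4: no successors, so ◇□q fails. ✗
w5: successors {w7}; □q there: w7:T. ✓
w6: no successors, so ◇□q fails. ✗
w7: no successors, so ◇□q fails. ✗
— 4 worlds.
For ◇◇p:
w0: successors {w1, w4, w6}; ◇p there: w1:T, w4:F, w6:F. ✓
w1: successors {w2, w3}; ◇p there: w2:F, w3:F. ✗
w2: no successors, so ◇◇p fails. ✗
w3: successors {w5}; ◇p there: w5:F. ✗
w4: no successors, so ◇◇p fails. ✗
w5: successors {w7}; ◇p there: w7:F. ✗
w6: no successors, so ◇◇p fails. ✗
w7: no successors, so ◇◇p fails. ✗
— 1 world.

4 and 1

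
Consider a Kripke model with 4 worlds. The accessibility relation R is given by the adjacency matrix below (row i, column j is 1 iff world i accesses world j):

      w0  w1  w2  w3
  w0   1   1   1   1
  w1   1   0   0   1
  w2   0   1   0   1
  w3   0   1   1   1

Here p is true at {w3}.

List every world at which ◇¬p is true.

w0: successors {w0, w1, w2, w3}; ¬p there: w0:T, w1:T, w2:T, w3:F. ✓
w1: successors {w0, w3}; ¬p there: w0:T, w3:F. ✓
w2: successors {w1, w3}; ¬p there: w1:T, w3:F. ✓
w3: successors {w1, w2, w3}; ¬p there: w1:T, w2:T, w3:F. ✓

{w0, w1, w2, w3}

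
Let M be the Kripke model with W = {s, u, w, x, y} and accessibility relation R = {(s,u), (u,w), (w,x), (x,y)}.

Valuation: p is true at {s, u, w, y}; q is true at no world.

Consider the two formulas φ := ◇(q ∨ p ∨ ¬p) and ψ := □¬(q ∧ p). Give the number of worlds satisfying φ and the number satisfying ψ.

4 and 5

For ◇(q ∨ p ∨ ¬p):
s: successors {u}; q ∨ p ∨ ¬p there: u:T. ✓
u: successors {w}; q ∨ p ∨ ¬p there: w:T. ✓
w: successors {x}; q ∨ p ∨ ¬p there: x:T. ✓
x: successors {y}; q ∨ p ∨ ¬p there: y:T. ✓
y: no successors, so ◇(q ∨ p ∨ ¬p) fails. ✗
— 4 worlds.
For □¬(q ∧ p):
s: successors {u}; ¬(q ∧ p) there: u:T. ✓
u: successors {w}; ¬(q ∧ p) there: w:T. ✓
w: successors {x}; ¬(q ∧ p) there: x:T. ✓
x: successors {y}; ¬(q ∧ p) there: y:T. ✓
y: no successors, so □¬(q ∧ p) holds vacuously. ✓
— 5 worlds.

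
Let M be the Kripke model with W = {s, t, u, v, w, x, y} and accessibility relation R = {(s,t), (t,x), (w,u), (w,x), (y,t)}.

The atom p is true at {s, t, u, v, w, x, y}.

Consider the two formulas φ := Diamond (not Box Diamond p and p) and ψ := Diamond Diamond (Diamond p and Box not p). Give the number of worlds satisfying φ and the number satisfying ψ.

2 and 0

For Diamond (not Box Diamond p and p):
s: successors {t}; not Box Diamond p and p there: t:T. ✓
t: successors {x}; not Box Diamond p and p there: x:F. ✗
u: no successors, so Diamond (not Box Diamond p and p) fails. ✗
v: no successors, so Diamond (not Box Diamond p and p) fails. ✗
w: successors {u, x}; not Box Diamond p and p there: u:F, x:F. ✗
x: no successors, so Diamond (not Box Diamond p and p) fails. ✗
y: successors {t}; not Box Diamond p and p there: t:T. ✓
— 2 worlds.
For Diamond Diamond (Diamond p and Box not p):
s: successors {t}; Diamond (Diamond p and Box not p) there: t:F. ✗
t: successors {x}; Diamond (Diamond p and Box not p) there: x:F. ✗
u: no successors, so Diamond Diamond (Diamond p and Box not p) fails. ✗
v: no successors, so Diamond Diamond (Diamond p and Box not p) fails. ✗
w: successors {u, x}; Diamond (Diamond p and Box not p) there: u:F, x:F. ✗
x: no successors, so Diamond Diamond (Diamond p and Box not p) fails. ✗
y: successors {t}; Diamond (Diamond p and Box not p) there: t:F. ✗
— 0 worlds.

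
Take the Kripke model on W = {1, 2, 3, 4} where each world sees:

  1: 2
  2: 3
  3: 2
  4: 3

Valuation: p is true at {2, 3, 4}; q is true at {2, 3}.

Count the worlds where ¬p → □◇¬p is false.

1

1: ¬p is T, □◇¬p is F. ✗
2: ¬p is F, □◇¬p is F. ✓
3: ¬p is F, □◇¬p is F. ✓
4: ¬p is F, □◇¬p is F. ✓
Satisfying worlds: {2, 3, 4}.
So ¬p → □◇¬p fails at the other 1 world.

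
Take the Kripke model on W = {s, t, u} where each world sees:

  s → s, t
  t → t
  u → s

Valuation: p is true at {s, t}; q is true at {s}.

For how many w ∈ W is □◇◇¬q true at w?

s: successors {s, t}; ◇◇¬q there: s:T, t:T. ✓
t: successors {t}; ◇◇¬q there: t:T. ✓
u: successors {s}; ◇◇¬q there: s:T. ✓
Satisfying worlds: {s, t, u}.

3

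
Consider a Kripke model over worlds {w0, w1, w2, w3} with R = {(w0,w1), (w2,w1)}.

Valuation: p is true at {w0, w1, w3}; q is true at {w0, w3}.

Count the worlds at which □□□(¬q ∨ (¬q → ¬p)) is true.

w0: successors {w1}; □□(¬q ∨ (¬q → ¬p)) there: w1:T. ✓
w1: no successors, so □□□(¬q ∨ (¬q → ¬p)) holds vacuously. ✓
w2: successors {w1}; □□(¬q ∨ (¬q → ¬p)) there: w1:T. ✓
w3: no successors, so □□□(¬q ∨ (¬q → ¬p)) holds vacuously. ✓
Satisfying worlds: {w0, w1, w2, w3}.

4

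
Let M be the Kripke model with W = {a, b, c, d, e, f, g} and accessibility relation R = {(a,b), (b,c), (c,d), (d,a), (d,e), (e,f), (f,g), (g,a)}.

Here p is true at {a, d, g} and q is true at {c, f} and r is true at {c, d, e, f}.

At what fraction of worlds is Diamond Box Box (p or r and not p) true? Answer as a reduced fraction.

a: successors {b}; Box Box (p or r and not p) there: b:T. ✓
b: successors {c}; Box Box (p or r and not p) there: c:T. ✓
c: successors {d}; Box Box (p or r and not p) there: d:F. ✗
d: successors {a, e}; Box Box (p or r and not p) there: a:T, e:T. ✓
e: successors {f}; Box Box (p or r and not p) there: f:T. ✓
f: successors {g}; Box Box (p or r and not p) there: g:F. ✗
g: successors {a}; Box Box (p or r and not p) there: a:T. ✓
That's 5 of 7 worlds, so 5/7.

5/7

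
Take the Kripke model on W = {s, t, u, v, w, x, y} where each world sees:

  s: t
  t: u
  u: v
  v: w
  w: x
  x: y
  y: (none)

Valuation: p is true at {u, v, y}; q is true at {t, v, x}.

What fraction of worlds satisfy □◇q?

3/7

s: successors {t}; ◇q there: t:F. ✗
t: successors {u}; ◇q there: u:T. ✓
u: successors {v}; ◇q there: v:F. ✗
v: successors {w}; ◇q there: w:T. ✓
w: successors {x}; ◇q there: x:F. ✗
x: successors {y}; ◇q there: y:F. ✗
y: no successors, so □◇q holds vacuously. ✓
That's 3 of 7 worlds, so 3/7.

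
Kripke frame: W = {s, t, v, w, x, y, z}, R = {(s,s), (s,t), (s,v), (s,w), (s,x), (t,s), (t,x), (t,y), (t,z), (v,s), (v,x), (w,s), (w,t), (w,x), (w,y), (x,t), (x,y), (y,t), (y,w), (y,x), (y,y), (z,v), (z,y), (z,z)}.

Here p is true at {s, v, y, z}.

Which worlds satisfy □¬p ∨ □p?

s: □¬p is F, □p is F. ✗
t: □¬p is F, □p is F. ✗
v: □¬p is F, □p is F. ✗
w: □¬p is F, □p is F. ✗
x: □¬p is F, □p is F. ✗
y: □¬p is F, □p is F. ✗
z: □¬p is F, □p is T. ✓

{z}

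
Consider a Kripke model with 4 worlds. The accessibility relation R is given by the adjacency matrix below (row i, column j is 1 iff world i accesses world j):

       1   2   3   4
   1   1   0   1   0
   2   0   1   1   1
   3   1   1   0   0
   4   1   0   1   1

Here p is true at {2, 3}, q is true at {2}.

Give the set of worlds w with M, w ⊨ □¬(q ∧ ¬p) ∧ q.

1: □¬(q ∧ ¬p) is T, q is F. ✗
2: □¬(q ∧ ¬p) is T, q is T. ✓
3: □¬(q ∧ ¬p) is T, q is F. ✗
4: □¬(q ∧ ¬p) is T, q is F. ✗

{2}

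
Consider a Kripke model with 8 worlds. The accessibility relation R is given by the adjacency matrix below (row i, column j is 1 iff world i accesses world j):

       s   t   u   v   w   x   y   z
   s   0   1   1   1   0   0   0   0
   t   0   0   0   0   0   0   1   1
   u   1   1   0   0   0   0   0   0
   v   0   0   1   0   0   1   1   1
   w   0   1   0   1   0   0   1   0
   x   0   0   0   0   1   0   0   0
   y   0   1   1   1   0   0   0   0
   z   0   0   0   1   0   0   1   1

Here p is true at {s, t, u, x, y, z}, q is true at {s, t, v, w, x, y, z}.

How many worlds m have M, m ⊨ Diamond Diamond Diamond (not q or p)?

s: successors {t, u, v}; Diamond Diamond (not q or p) there: t:T, u:T, v:T. ✓
t: successors {y, z}; Diamond Diamond (not q or p) there: y:T, z:T. ✓
u: successors {s, t}; Diamond Diamond (not q or p) there: s:T, t:T. ✓
v: successors {u, x, y, z}; Diamond Diamond (not q or p) there: u:T, x:T, y:T, z:T. ✓
w: successors {t, v, y}; Diamond Diamond (not q or p) there: t:T, v:T, y:T. ✓
x: successors {w}; Diamond Diamond (not q or p) there: w:T. ✓
y: successors {t, u, v}; Diamond Diamond (not q or p) there: t:T, u:T, v:T. ✓
z: successors {v, y, z}; Diamond Diamond (not q or p) there: v:T, y:T, z:T. ✓
Satisfying worlds: {s, t, u, v, w, x, y, z}.

8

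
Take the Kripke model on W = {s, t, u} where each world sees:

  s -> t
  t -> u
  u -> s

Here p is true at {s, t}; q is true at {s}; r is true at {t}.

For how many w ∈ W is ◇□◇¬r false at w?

1

s: successors {t}; □◇¬r there: t:T. ✓
t: successors {u}; □◇¬r there: u:F. ✗
u: successors {s}; □◇¬r there: s:T. ✓
Satisfying worlds: {s, u}.
So ◇□◇¬r fails at the other 1 world.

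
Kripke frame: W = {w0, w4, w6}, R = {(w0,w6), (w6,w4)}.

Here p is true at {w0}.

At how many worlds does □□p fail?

1

w0: successors {w6}; □p there: w6:F. ✗
w4: no successors, so □□p holds vacuously. ✓
w6: successors {w4}; □p there: w4:T. ✓
Satisfying worlds: {w4, w6}.
So □□p fails at the other 1 world.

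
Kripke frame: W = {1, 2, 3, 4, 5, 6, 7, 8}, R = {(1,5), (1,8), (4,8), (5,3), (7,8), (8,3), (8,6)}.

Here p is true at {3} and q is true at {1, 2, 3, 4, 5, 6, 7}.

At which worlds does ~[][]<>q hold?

{1, 4, 7}

1: [][]<>q is F. ✓
2: [][]<>q is T. ✗
3: [][]<>q is T. ✗
4: [][]<>q is F. ✓
5: [][]<>q is T. ✗
6: [][]<>q is T. ✗
7: [][]<>q is F. ✓
8: [][]<>q is T. ✗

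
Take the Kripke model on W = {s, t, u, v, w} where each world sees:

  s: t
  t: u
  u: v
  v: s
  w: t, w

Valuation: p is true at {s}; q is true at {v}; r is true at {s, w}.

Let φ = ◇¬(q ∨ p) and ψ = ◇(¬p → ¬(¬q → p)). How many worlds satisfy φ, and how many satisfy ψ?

For ◇¬(q ∨ p):
s: successors {t}; ¬(q ∨ p) there: t:T. ✓
t: successors {u}; ¬(q ∨ p) there: u:T. ✓
u: successors {v}; ¬(q ∨ p) there: v:F. ✗
v: successors {s}; ¬(q ∨ p) there: s:F. ✗
w: successors {t, w}; ¬(q ∨ p) there: t:T, w:T. ✓
— 3 worlds.
For ◇(¬p → ¬(¬q → p)):
s: successors {t}; ¬p → ¬(¬q → p) there: t:T. ✓
t: successors {u}; ¬p → ¬(¬q → p) there: u:T. ✓
u: successors {v}; ¬p → ¬(¬q → p) there: v:F. ✗
v: successors {s}; ¬p → ¬(¬q → p) there: s:T. ✓
w: successors {t, w}; ¬p → ¬(¬q → p) there: t:T, w:T. ✓
— 4 worlds.

3 and 4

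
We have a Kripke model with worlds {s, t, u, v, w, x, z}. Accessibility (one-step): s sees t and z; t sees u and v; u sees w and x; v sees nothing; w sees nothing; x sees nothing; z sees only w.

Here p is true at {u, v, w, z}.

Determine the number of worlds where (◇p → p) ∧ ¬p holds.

s: ◇p → p is F, ¬p is T. ✗
t: ◇p → p is F, ¬p is T. ✗
u: ◇p → p is T, ¬p is F. ✗
v: ◇p → p is T, ¬p is F. ✗
w: ◇p → p is T, ¬p is F. ✗
x: ◇p → p is T, ¬p is T. ✓
z: ◇p → p is T, ¬p is F. ✗
Satisfying worlds: {x}.

1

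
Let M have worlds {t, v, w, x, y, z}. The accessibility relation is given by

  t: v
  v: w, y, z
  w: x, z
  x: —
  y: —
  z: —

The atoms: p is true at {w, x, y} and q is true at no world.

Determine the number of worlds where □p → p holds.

t: □p is F, p is F. ✓
v: □p is F, p is F. ✓
w: □p is F, p is T. ✓
x: □p is T, p is T. ✓
y: □p is T, p is T. ✓
z: □p is T, p is F. ✗
Satisfying worlds: {t, v, w, x, y}.

5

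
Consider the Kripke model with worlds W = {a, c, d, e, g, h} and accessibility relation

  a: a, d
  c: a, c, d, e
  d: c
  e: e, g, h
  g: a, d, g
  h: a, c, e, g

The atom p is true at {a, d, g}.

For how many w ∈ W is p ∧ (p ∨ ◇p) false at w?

a: p is T, p ∨ ◇p is T. ✓
c: p is F, p ∨ ◇p is T. ✗
d: p is T, p ∨ ◇p is T. ✓
e: p is F, p ∨ ◇p is T. ✗
g: p is T, p ∨ ◇p is T. ✓
h: p is F, p ∨ ◇p is T. ✗
Satisfying worlds: {a, d, g}.
So p ∧ (p ∨ ◇p) fails at the other 3 worlds.

3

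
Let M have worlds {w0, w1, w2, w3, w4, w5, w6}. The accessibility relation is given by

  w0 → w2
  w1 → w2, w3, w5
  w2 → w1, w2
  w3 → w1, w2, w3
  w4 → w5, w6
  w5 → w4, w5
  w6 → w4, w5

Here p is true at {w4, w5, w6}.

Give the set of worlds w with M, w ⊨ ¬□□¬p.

w0: □□¬p is T. ✗
w1: □□¬p is F. ✓
w2: □□¬p is F. ✓
w3: □□¬p is F. ✓
w4: □□¬p is F. ✓
w5: □□¬p is F. ✓
w6: □□¬p is F. ✓

{w1, w2, w3, w4, w5, w6}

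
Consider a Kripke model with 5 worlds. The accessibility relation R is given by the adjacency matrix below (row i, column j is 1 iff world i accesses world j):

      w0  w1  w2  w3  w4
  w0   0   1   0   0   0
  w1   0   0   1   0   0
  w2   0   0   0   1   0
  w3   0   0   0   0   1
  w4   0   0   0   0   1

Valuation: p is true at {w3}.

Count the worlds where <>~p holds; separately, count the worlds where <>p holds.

4 and 1

For <>~p:
w0: successors {w1}; ~p there: w1:T. ✓
w1: successors {w2}; ~p there: w2:T. ✓
w2: successors {w3}; ~p there: w3:F. ✗
w3: successors {w4}; ~p there: w4:T. ✓
w4: successors {w4}; ~p there: w4:T. ✓
— 4 worlds.
For <>p:
w0: successors {w1}; p there: w1:F. ✗
w1: successors {w2}; p there: w2:F. ✗
w2: successors {w3}; p there: w3:T. ✓
w3: successors {w4}; p there: w4:F. ✗
w4: successors {w4}; p there: w4:F. ✗
— 1 world.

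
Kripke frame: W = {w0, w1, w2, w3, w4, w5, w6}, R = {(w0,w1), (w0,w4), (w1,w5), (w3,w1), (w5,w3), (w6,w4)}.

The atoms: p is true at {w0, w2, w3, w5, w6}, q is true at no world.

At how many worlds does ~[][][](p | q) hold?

w0: [][][](p | q) is T. ✗
w1: [][][](p | q) is F. ✓
w2: [][][](p | q) is T. ✗
w3: [][][](p | q) is T. ✗
w4: [][][](p | q) is T. ✗
w5: [][][](p | q) is T. ✗
w6: [][][](p | q) is T. ✗
Satisfying worlds: {w1}.

1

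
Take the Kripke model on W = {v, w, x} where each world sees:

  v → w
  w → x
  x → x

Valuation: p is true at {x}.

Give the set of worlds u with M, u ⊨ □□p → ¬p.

v: □□p is T, ¬p is T. ✓
w: □□p is T, ¬p is T. ✓
x: □□p is T, ¬p is F. ✗

{v, w}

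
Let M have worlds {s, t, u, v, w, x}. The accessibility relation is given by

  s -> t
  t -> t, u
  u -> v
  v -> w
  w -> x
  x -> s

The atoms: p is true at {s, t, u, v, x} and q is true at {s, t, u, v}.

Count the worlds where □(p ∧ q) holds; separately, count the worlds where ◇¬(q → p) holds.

For □(p ∧ q):
s: successors {t}; p ∧ q there: t:T. ✓
t: successors {t, u}; p ∧ q there: t:T, u:T. ✓
u: successors {v}; p ∧ q there: v:T. ✓
v: successors {w}; p ∧ q there: w:F. ✗
w: successors {x}; p ∧ q there: x:F. ✗
x: successors {s}; p ∧ q there: s:T. ✓
— 4 worlds.
For ◇¬(q → p):
s: successors {t}; ¬(q → p) there: t:F. ✗
t: successors {t, u}; ¬(q → p) there: t:F, u:F. ✗
u: successors {v}; ¬(q → p) there: v:F. ✗
v: successors {w}; ¬(q → p) there: w:F. ✗
w: successors {x}; ¬(q → p) there: x:F. ✗
x: successors {s}; ¬(q → p) there: s:F. ✗
— 0 worlds.

4 and 0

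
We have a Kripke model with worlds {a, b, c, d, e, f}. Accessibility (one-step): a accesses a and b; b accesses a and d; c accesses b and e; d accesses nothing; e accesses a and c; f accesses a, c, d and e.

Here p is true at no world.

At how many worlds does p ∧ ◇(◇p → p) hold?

0

a: p is F, ◇(◇p → p) is T. ✗
b: p is F, ◇(◇p → p) is T. ✗
c: p is F, ◇(◇p → p) is T. ✗
d: p is F, ◇(◇p → p) is F. ✗
e: p is F, ◇(◇p → p) is T. ✗
f: p is F, ◇(◇p → p) is T. ✗
Satisfying worlds: ∅.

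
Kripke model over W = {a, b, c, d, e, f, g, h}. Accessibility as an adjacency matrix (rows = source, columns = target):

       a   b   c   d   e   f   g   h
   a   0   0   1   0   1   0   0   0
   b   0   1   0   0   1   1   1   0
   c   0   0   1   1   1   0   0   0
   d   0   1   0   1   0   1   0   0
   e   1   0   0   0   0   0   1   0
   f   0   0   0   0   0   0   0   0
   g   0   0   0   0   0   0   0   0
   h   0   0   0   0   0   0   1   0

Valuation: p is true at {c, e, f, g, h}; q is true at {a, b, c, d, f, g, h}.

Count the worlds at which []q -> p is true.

7

a: []q is F, p is F. ✓
b: []q is F, p is F. ✓
c: []q is F, p is T. ✓
d: []q is T, p is F. ✗
e: []q is T, p is T. ✓
f: []q is T, p is T. ✓
g: []q is T, p is T. ✓
h: []q is T, p is T. ✓
Satisfying worlds: {a, b, c, e, f, g, h}.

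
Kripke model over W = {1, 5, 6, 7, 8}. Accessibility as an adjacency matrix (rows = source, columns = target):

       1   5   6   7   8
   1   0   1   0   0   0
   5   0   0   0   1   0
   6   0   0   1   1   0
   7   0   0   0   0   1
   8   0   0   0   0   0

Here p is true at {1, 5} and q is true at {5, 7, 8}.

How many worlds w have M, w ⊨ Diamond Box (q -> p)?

1

1: successors {5}; Box (q -> p) there: 5:F. ✗
5: successors {7}; Box (q -> p) there: 7:F. ✗
6: successors {6, 7}; Box (q -> p) there: 6:F, 7:F. ✗
7: successors {8}; Box (q -> p) there: 8:T. ✓
8: no successors, so Diamond Box (q -> p) fails. ✗
Satisfying worlds: {7}.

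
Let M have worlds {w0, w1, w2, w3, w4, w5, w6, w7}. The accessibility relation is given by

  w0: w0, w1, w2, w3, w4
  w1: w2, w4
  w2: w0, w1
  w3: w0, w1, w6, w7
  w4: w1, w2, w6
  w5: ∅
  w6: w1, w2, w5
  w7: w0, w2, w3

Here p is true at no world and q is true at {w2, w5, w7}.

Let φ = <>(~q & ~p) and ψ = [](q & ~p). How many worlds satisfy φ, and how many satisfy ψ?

7 and 1

For <>(~q & ~p):
w0: successors {w0, w1, w2, w3, w4}; ~q & ~p there: w0:T, w1:T, w2:F, w3:T, w4:T. ✓
w1: successors {w2, w4}; ~q & ~p there: w2:F, w4:T. ✓
w2: successors {w0, w1}; ~q & ~p there: w0:T, w1:T. ✓
w3: successors {w0, w1, w6, w7}; ~q & ~p there: w0:T, w1:T, w6:T, w7:F. ✓
w4: successors {w1, w2, w6}; ~q & ~p there: w1:T, w2:F, w6:T. ✓
w5: no successors, so <>(~q & ~p) fails. ✗
w6: successors {w1, w2, w5}; ~q & ~p there: w1:T, w2:F, w5:F. ✓
w7: successors {w0, w2, w3}; ~q & ~p there: w0:T, w2:F, w3:T. ✓
— 7 worlds.
For [](q & ~p):
w0: successors {w0, w1, w2, w3, w4}; q & ~p there: w0:F, w1:F, w2:T, w3:F, w4:F. ✗
w1: successors {w2, w4}; q & ~p there: w2:T, w4:F. ✗
w2: successors {w0, w1}; q & ~p there: w0:F, w1:F. ✗
w3: successors {w0, w1, w6, w7}; q & ~p there: w0:F, w1:F, w6:F, w7:T. ✗
w4: successors {w1, w2, w6}; q & ~p there: w1:F, w2:T, w6:F. ✗
w5: no successors, so [](q & ~p) holds vacuously. ✓
w6: successors {w1, w2, w5}; q & ~p there: w1:F, w2:T, w5:T. ✗
w7: successors {w0, w2, w3}; q & ~p there: w0:F, w2:T, w3:F. ✗
— 1 world.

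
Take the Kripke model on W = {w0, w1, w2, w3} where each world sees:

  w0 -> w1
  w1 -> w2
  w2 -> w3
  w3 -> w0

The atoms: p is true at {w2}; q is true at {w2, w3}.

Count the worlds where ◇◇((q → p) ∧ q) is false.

w0: successors {w1}; ◇((q → p) ∧ q) there: w1:T. ✓
w1: successors {w2}; ◇((q → p) ∧ q) there: w2:F. ✗
w2: successors {w3}; ◇((q → p) ∧ q) there: w3:F. ✗
w3: successors {w0}; ◇((q → p) ∧ q) there: w0:F. ✗
Satisfying worlds: {w0}.
So ◇◇((q → p) ∧ q) fails at the other 3 worlds.

3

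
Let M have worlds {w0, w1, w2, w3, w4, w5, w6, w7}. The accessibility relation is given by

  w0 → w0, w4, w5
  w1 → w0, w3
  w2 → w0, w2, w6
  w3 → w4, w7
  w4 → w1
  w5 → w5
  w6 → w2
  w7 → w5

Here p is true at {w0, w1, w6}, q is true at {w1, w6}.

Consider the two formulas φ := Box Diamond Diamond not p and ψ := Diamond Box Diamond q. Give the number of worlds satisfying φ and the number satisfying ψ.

8 and 1

For Box Diamond Diamond not p:
w0: successors {w0, w4, w5}; Diamond Diamond not p there: w0:T, w4:T, w5:T. ✓
w1: successors {w0, w3}; Diamond Diamond not p there: w0:T, w3:T. ✓
w2: successors {w0, w2, w6}; Diamond Diamond not p there: w0:T, w2:T, w6:T. ✓
w3: successors {w4, w7}; Diamond Diamond not p there: w4:T, w7:T. ✓
w4: successors {w1}; Diamond Diamond not p there: w1:T. ✓
w5: successors {w5}; Diamond Diamond not p there: w5:T. ✓
w6: successors {w2}; Diamond Diamond not p there: w2:T. ✓
w7: successors {w5}; Diamond Diamond not p there: w5:T. ✓
— 8 worlds.
For Diamond Box Diamond q:
w0: successors {w0, w4, w5}; Box Diamond q there: w0:F, w4:F, w5:F. ✗
w1: successors {w0, w3}; Box Diamond q there: w0:F, w3:F. ✗
w2: successors {w0, w2, w6}; Box Diamond q there: w0:F, w2:F, w6:T. ✓
w3: successors {w4, w7}; Box Diamond q there: w4:F, w7:F. ✗
w4: successors {w1}; Box Diamond q there: w1:F. ✗
w5: successors {w5}; Box Diamond q there: w5:F. ✗
w6: successors {w2}; Box Diamond q there: w2:F. ✗
w7: successors {w5}; Box Diamond q there: w5:F. ✗
— 1 world.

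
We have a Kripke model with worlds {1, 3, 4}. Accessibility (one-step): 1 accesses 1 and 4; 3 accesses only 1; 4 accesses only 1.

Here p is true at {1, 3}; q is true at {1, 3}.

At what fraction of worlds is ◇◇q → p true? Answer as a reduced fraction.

2/3

1: ◇◇q is T, p is T. ✓
3: ◇◇q is T, p is T. ✓
4: ◇◇q is T, p is F. ✗
That's 2 of 3 worlds, so 2/3.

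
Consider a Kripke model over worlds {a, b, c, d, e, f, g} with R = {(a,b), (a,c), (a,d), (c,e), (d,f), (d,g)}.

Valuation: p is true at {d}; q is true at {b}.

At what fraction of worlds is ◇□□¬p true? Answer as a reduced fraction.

a: successors {b, c, d}; □□¬p there: b:T, c:T, d:T. ✓
b: no successors, so ◇□□¬p fails. ✗
c: successors {e}; □□¬p there: e:T. ✓
d: successors {f, g}; □□¬p there: f:T, g:T. ✓
e: no successors, so ◇□□¬p fails. ✗
f: no successors, so ◇□□¬p fails. ✗
g: no successors, so ◇□□¬p fails. ✗
That's 3 of 7 worlds, so 3/7.

3/7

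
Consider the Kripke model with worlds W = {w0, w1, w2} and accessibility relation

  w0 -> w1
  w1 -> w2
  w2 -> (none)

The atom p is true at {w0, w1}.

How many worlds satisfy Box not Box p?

2

w0: successors {w1}; not Box p there: w1:T. ✓
w1: successors {w2}; not Box p there: w2:F. ✗
w2: no successors, so Box not Box p holds vacuously. ✓
Satisfying worlds: {w0, w2}.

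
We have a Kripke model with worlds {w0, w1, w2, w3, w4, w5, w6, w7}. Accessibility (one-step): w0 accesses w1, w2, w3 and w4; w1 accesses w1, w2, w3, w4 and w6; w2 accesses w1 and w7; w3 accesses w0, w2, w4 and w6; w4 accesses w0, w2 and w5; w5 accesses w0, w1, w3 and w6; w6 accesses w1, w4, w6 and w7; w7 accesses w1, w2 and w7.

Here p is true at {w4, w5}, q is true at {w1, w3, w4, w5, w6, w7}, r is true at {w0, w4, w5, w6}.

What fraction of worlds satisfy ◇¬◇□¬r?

w0: successors {w1, w2, w3, w4}; ¬◇□¬r there: w1:F, w2:F, w3:F, w4:F. ✗
w1: successors {w1, w2, w3, w4, w6}; ¬◇□¬r there: w1:F, w2:F, w3:F, w4:F, w6:F. ✗
w2: successors {w1, w7}; ¬◇□¬r there: w1:F, w7:F. ✗
w3: successors {w0, w2, w4, w6}; ¬◇□¬r there: w0:F, w2:F, w4:F, w6:F. ✗
w4: successors {w0, w2, w5}; ¬◇□¬r there: w0:F, w2:F, w5:T. ✓
w5: successors {w0, w1, w3, w6}; ¬◇□¬r there: w0:F, w1:F, w3:F, w6:F. ✗
w6: successors {w1, w4, w6, w7}; ¬◇□¬r there: w1:F, w4:F, w6:F, w7:F. ✗
w7: successors {w1, w2, w7}; ¬◇□¬r there: w1:F, w2:F, w7:F. ✗
That's 1 of 8 worlds, so 1/8.

1/8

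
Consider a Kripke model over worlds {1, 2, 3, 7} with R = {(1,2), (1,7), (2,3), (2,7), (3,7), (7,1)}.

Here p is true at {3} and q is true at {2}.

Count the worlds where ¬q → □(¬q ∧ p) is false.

3

1: ¬q is T, □(¬q ∧ p) is F. ✗
2: ¬q is F, □(¬q ∧ p) is F. ✓
3: ¬q is T, □(¬q ∧ p) is F. ✗
7: ¬q is T, □(¬q ∧ p) is F. ✗
Satisfying worlds: {2}.
So ¬q → □(¬q ∧ p) fails at the other 3 worlds.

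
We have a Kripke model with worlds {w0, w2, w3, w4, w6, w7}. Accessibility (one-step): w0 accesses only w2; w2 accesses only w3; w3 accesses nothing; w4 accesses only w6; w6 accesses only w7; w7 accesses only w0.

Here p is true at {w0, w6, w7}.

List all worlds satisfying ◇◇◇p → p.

{w0, w2, w3, w6, w7}

w0: ◇◇◇p is F, p is T. ✓
w2: ◇◇◇p is F, p is F. ✓
w3: ◇◇◇p is F, p is F. ✓
w4: ◇◇◇p is T, p is F. ✗
w6: ◇◇◇p is F, p is T. ✓
w7: ◇◇◇p is F, p is T. ✓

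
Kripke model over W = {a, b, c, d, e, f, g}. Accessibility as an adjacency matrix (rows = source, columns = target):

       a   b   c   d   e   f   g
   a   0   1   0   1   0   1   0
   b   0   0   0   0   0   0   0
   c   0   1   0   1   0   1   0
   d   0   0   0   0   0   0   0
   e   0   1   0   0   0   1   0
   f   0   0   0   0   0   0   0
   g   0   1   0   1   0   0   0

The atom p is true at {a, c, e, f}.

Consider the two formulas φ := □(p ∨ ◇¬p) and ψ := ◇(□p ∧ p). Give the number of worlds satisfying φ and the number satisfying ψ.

3 and 3

For □(p ∨ ◇¬p):
a: successors {b, d, f}; p ∨ ◇¬p there: b:F, d:F, f:T. ✗
b: no successors, so □(p ∨ ◇¬p) holds vacuously. ✓
c: successors {b, d, f}; p ∨ ◇¬p there: b:F, d:F, f:T. ✗
d: no successors, so □(p ∨ ◇¬p) holds vacuously. ✓
e: successors {b, f}; p ∨ ◇¬p there: b:F, f:T. ✗
f: no successors, so □(p ∨ ◇¬p) holds vacuously. ✓
g: successors {b, d}; p ∨ ◇¬p there: b:F, d:F. ✗
— 3 worlds.
For ◇(□p ∧ p):
a: successors {b, d, f}; □p ∧ p there: b:F, d:F, f:T. ✓
b: no successors, so ◇(□p ∧ p) fails. ✗
c: successors {b, d, f}; □p ∧ p there: b:F, d:F, f:T. ✓
d: no successors, so ◇(□p ∧ p) fails. ✗
e: successors {b, f}; □p ∧ p there: b:F, f:T. ✓
f: no successors, so ◇(□p ∧ p) fails. ✗
g: successors {b, d}; □p ∧ p there: b:F, d:F. ✗
— 3 worlds.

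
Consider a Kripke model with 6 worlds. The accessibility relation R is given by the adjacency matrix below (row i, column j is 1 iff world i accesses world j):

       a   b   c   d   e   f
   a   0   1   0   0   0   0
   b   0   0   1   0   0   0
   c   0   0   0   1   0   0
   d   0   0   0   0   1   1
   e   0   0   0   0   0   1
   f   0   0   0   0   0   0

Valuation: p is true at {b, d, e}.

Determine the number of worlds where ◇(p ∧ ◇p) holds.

1

a: successors {b}; p ∧ ◇p there: b:F. ✗
b: successors {c}; p ∧ ◇p there: c:F. ✗
c: successors {d}; p ∧ ◇p there: d:T. ✓
d: successors {e, f}; p ∧ ◇p there: e:F, f:F. ✗
e: successors {f}; p ∧ ◇p there: f:F. ✗
f: no successors, so ◇(p ∧ ◇p) fails. ✗
Satisfying worlds: {c}.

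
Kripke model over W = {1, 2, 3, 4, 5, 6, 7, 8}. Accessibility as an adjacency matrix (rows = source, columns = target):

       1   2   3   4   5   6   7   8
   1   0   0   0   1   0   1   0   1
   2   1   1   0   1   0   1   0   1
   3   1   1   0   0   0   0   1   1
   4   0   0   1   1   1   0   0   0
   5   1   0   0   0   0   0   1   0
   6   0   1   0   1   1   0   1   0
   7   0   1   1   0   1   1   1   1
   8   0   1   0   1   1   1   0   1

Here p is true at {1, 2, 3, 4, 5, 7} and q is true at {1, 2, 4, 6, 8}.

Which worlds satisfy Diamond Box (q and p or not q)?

{1, 2, 4, 6, 7, 8}

1: successors {4, 6, 8}; Box (q and p or not q) there: 4:T, 6:T, 8:F. ✓
2: successors {1, 2, 4, 6, 8}; Box (q and p or not q) there: 1:F, 2:F, 4:T, 6:T, 8:F. ✓
3: successors {1, 2, 7, 8}; Box (q and p or not q) there: 1:F, 2:F, 7:F, 8:F. ✗
4: successors {3, 4, 5}; Box (q and p or not q) there: 3:F, 4:T, 5:T. ✓
5: successors {1, 7}; Box (q and p or not q) there: 1:F, 7:F. ✗
6: successors {2, 4, 5, 7}; Box (q and p or not q) there: 2:F, 4:T, 5:T, 7:F. ✓
7: successors {2, 3, 5, 6, 7, 8}; Box (q and p or not q) there: 2:F, 3:F, 5:T, 6:T, 7:F, 8:F. ✓
8: successors {2, 4, 5, 6, 8}; Box (q and p or not q) there: 2:F, 4:T, 5:T, 6:T, 8:F. ✓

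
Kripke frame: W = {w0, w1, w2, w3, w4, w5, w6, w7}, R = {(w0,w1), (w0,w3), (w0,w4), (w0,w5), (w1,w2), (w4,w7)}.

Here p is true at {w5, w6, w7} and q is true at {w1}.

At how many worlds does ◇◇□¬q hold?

w0: successors {w1, w3, w4, w5}; ◇□¬q there: w1:T, w3:F, w4:T, w5:F. ✓
w1: successors {w2}; ◇□¬q there: w2:F. ✗
w2: no successors, so ◇◇□¬q fails. ✗
w3: no successors, so ◇◇□¬q fails. ✗
w4: successors {w7}; ◇□¬q there: w7:F. ✗
w5: no successors, so ◇◇□¬q fails. ✗
w6: no successors, so ◇◇□¬q fails. ✗
w7: no successors, so ◇◇□¬q fails. ✗
Satisfying worlds: {w0}.

1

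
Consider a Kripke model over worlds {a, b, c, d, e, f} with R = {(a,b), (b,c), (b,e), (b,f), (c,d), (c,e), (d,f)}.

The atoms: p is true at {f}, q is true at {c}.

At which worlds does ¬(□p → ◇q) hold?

a: □p → ◇q is T. ✗
b: □p → ◇q is T. ✗
c: □p → ◇q is T. ✗
d: □p → ◇q is F. ✓
e: □p → ◇q is F. ✓
f: □p → ◇q is F. ✓

{d, e, f}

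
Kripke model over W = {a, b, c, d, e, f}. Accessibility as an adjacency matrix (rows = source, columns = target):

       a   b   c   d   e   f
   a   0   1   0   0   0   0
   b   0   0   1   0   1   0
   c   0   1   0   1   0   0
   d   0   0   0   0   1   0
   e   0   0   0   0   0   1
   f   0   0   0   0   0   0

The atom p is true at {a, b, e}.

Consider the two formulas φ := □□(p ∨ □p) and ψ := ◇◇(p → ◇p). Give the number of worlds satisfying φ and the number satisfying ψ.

4 and 4

For □□(p ∨ □p):
a: successors {b}; □(p ∨ □p) there: b:F. ✗
b: successors {c, e}; □(p ∨ □p) there: c:T, e:T. ✓
c: successors {b, d}; □(p ∨ □p) there: b:F, d:T. ✗
d: successors {e}; □(p ∨ □p) there: e:T. ✓
e: successors {f}; □(p ∨ □p) there: f:T. ✓
f: no successors, so □□(p ∨ □p) holds vacuously. ✓
— 4 worlds.
For ◇◇(p → ◇p):
a: successors {b}; ◇(p → ◇p) there: b:T. ✓
b: successors {c, e}; ◇(p → ◇p) there: c:T, e:T. ✓
c: successors {b, d}; ◇(p → ◇p) there: b:T, d:F. ✓
d: successors {e}; ◇(p → ◇p) there: e:T. ✓
e: successors {f}; ◇(p → ◇p) there: f:F. ✗
f: no successors, so ◇◇(p → ◇p) fails. ✗
— 4 worlds.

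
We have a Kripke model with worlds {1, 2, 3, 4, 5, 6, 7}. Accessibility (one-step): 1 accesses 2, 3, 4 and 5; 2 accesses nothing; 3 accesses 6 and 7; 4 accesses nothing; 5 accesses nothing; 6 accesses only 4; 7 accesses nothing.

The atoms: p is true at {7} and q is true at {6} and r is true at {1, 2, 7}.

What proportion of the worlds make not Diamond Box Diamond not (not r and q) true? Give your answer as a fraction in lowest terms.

1: Diamond Box Diamond not (not r and q) is T. ✗
2: Diamond Box Diamond not (not r and q) is F. ✓
3: Diamond Box Diamond not (not r and q) is T. ✗
4: Diamond Box Diamond not (not r and q) is F. ✓
5: Diamond Box Diamond not (not r and q) is F. ✓
6: Diamond Box Diamond not (not r and q) is T. ✗
7: Diamond Box Diamond not (not r and q) is F. ✓
That's 4 of 7 worlds, so 4/7.

4/7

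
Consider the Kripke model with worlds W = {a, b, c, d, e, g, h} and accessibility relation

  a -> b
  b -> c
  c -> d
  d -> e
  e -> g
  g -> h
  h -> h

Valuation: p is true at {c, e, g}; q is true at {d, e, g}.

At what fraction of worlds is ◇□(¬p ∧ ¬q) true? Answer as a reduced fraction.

3/7

a: successors {b}; □(¬p ∧ ¬q) there: b:F. ✗
b: successors {c}; □(¬p ∧ ¬q) there: c:F. ✗
c: successors {d}; □(¬p ∧ ¬q) there: d:F. ✗
d: successors {e}; □(¬p ∧ ¬q) there: e:F. ✗
e: successors {g}; □(¬p ∧ ¬q) there: g:T. ✓
g: successors {h}; □(¬p ∧ ¬q) there: h:T. ✓
h: successors {h}; □(¬p ∧ ¬q) there: h:T. ✓
That's 3 of 7 worlds, so 3/7.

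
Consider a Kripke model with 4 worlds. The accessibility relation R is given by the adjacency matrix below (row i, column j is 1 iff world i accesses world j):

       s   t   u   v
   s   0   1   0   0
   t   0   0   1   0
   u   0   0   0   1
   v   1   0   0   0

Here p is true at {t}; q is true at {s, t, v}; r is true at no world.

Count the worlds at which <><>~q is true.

1

s: successors {t}; <>~q there: t:T. ✓
t: successors {u}; <>~q there: u:F. ✗
u: successors {v}; <>~q there: v:F. ✗
v: successors {s}; <>~q there: s:F. ✗
Satisfying worlds: {s}.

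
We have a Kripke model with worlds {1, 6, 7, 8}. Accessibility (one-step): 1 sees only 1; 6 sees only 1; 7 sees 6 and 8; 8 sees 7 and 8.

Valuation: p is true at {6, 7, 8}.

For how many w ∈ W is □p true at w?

1: successors {1}; p there: 1:F. ✗
6: successors {1}; p there: 1:F. ✗
7: successors {6, 8}; p there: 6:T, 8:T. ✓
8: successors {7, 8}; p there: 7:T, 8:T. ✓
Satisfying worlds: {7, 8}.

2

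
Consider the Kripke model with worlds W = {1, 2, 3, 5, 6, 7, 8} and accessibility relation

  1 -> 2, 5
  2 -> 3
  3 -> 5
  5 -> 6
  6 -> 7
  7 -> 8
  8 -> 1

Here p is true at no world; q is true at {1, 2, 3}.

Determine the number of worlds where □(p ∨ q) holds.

2

1: successors {2, 5}; p ∨ q there: 2:T, 5:F. ✗
2: successors {3}; p ∨ q there: 3:T. ✓
3: successors {5}; p ∨ q there: 5:F. ✗
5: successors {6}; p ∨ q there: 6:F. ✗
6: successors {7}; p ∨ q there: 7:F. ✗
7: successors {8}; p ∨ q there: 8:F. ✗
8: successors {1}; p ∨ q there: 1:T. ✓
Satisfying worlds: {2, 8}.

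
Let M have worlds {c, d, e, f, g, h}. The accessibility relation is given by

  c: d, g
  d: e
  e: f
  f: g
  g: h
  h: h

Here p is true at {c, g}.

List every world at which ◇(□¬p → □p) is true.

c: successors {d, g}; □¬p → □p there: d:F, g:F. ✗
d: successors {e}; □¬p → □p there: e:F. ✗
e: successors {f}; □¬p → □p there: f:T. ✓
f: successors {g}; □¬p → □p there: g:F. ✗
g: successors {h}; □¬p → □p there: h:F. ✗
h: successors {h}; □¬p → □p there: h:F. ✗

{e}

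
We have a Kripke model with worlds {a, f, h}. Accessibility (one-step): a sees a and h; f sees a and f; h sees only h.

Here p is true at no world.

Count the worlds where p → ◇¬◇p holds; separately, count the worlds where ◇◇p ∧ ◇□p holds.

3 and 0

For p → ◇¬◇p:
a: p is F, ◇¬◇p is T. ✓
f: p is F, ◇¬◇p is T. ✓
h: p is F, ◇¬◇p is T. ✓
— 3 worlds.
For ◇◇p ∧ ◇□p:
a: ◇◇p is F, ◇□p is F. ✗
f: ◇◇p is F, ◇□p is F. ✗
h: ◇◇p is F, ◇□p is F. ✗
— 0 worlds.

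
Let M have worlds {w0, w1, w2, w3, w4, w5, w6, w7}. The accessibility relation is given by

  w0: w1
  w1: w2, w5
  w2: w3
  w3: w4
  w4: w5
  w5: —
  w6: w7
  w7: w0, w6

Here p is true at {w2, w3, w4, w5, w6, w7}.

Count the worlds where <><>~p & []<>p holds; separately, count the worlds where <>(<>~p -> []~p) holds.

1 and 6

For <><>~p & []<>p:
w0: <><>~p is F, []<>p is T. ✗
w1: <><>~p is F, []<>p is F. ✗
w2: <><>~p is F, []<>p is T. ✗
w3: <><>~p is F, []<>p is T. ✗
w4: <><>~p is F, []<>p is F. ✗
w5: <><>~p is F, []<>p is T. ✗
w6: <><>~p is T, []<>p is T. ✓
w7: <><>~p is T, []<>p is F. ✗
— 1 world.
For <>(<>~p -> []~p):
w0: successors {w1}; <>~p -> []~p there: w1:T. ✓
w1: successors {w2, w5}; <>~p -> []~p there: w2:T, w5:T. ✓
w2: successors {w3}; <>~p -> []~p there: w3:T. ✓
w3: successors {w4}; <>~p -> []~p there: w4:T. ✓
w4: successors {w5}; <>~p -> []~p there: w5:T. ✓
w5: no successors, so <>(<>~p -> []~p) fails. ✗
w6: successors {w7}; <>~p -> []~p there: w7:F. ✗
w7: successors {w0, w6}; <>~p -> []~p there: w0:T, w6:T. ✓
— 6 worlds.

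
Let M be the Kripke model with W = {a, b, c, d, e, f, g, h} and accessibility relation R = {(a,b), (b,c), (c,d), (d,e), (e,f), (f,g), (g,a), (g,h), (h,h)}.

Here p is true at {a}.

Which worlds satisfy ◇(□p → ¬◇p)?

a: successors {b}; □p → ¬◇p there: b:T. ✓
b: successors {c}; □p → ¬◇p there: c:T. ✓
c: successors {d}; □p → ¬◇p there: d:T. ✓
d: successors {e}; □p → ¬◇p there: e:T. ✓
e: successors {f}; □p → ¬◇p there: f:T. ✓
f: successors {g}; □p → ¬◇p there: g:T. ✓
g: successors {a, h}; □p → ¬◇p there: a:T, h:T. ✓
h: successors {h}; □p → ¬◇p there: h:T. ✓

{a, b, c, d, e, f, g, h}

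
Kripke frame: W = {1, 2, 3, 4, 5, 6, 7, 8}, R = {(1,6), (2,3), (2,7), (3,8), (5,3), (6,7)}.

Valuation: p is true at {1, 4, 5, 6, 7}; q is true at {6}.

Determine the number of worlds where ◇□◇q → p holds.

1: ◇□◇q is F, p is T. ✓
2: ◇□◇q is T, p is F. ✗
3: ◇□◇q is T, p is F. ✗
4: ◇□◇q is F, p is T. ✓
5: ◇□◇q is F, p is T. ✓
6: ◇□◇q is T, p is T. ✓
7: ◇□◇q is F, p is T. ✓
8: ◇□◇q is F, p is F. ✓
Satisfying worlds: {1, 4, 5, 6, 7, 8}.

6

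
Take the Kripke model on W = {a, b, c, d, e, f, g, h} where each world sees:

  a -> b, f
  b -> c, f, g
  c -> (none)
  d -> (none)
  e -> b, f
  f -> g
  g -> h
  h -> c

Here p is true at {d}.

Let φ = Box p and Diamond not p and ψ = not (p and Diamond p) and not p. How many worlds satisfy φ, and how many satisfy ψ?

0 and 7

For Box p and Diamond not p:
a: Box p is F, Diamond not p is T. ✗
b: Box p is F, Diamond not p is T. ✗
c: Box p is T, Diamond not p is F. ✗
d: Box p is T, Diamond not p is F. ✗
e: Box p is F, Diamond not p is T. ✗
f: Box p is F, Diamond not p is T. ✗
g: Box p is F, Diamond not p is T. ✗
h: Box p is F, Diamond not p is T. ✗
— 0 worlds.
For not (p and Diamond p) and not p:
a: not (p and Diamond p) is T, not p is T. ✓
b: not (p and Diamond p) is T, not p is T. ✓
c: not (p and Diamond p) is T, not p is T. ✓
d: not (p and Diamond p) is T, not p is F. ✗
e: not (p and Diamond p) is T, not p is T. ✓
f: not (p and Diamond p) is T, not p is T. ✓
g: not (p and Diamond p) is T, not p is T. ✓
h: not (p and Diamond p) is T, not p is T. ✓
— 7 worlds.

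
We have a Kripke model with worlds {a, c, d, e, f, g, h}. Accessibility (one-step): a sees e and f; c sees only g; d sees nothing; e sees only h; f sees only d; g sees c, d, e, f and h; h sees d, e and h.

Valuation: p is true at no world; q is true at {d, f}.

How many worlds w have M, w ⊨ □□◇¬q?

a: successors {e, f}; □◇¬q there: e:T, f:F. ✗
c: successors {g}; □◇¬q there: g:F. ✗
d: no successors, so □□◇¬q holds vacuously. ✓
e: successors {h}; □◇¬q there: h:F. ✗
f: successors {d}; □◇¬q there: d:T. ✓
g: successors {c, d, e, f, h}; □◇¬q there: c:T, d:T, e:T, f:F, h:F. ✗
h: successors {d, e, h}; □◇¬q there: d:T, e:T, h:F. ✗
Satisfying worlds: {d, f}.

2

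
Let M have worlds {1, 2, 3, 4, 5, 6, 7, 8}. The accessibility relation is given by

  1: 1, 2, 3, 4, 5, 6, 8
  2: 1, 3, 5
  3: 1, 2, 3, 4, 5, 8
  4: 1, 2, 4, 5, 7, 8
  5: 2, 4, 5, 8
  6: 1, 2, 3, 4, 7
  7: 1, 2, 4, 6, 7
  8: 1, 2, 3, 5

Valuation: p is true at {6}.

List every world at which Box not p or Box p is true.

1: Box not p is F, Box p is F. ✗
2: Box not p is T, Box p is F. ✓
3: Box not p is T, Box p is F. ✓
4: Box not p is T, Box p is F. ✓
5: Box not p is T, Box p is F. ✓
6: Box not p is T, Box p is F. ✓
7: Box not p is F, Box p is F. ✗
8: Box not p is T, Box p is F. ✓

{2, 3, 4, 5, 6, 8}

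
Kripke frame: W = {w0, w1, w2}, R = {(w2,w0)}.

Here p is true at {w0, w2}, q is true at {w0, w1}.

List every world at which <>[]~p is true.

{w2}

w0: no successors, so <>[]~p fails. ✗
w1: no successors, so <>[]~p fails. ✗
w2: successors {w0}; []~p there: w0:T. ✓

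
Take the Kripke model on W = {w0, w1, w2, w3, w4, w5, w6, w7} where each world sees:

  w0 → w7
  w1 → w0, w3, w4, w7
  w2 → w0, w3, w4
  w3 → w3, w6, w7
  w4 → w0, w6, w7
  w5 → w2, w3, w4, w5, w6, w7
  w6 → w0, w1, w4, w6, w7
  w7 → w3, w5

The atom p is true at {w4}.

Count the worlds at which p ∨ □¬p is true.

4

w0: p is F, □¬p is T. ✓
w1: p is F, □¬p is F. ✗
w2: p is F, □¬p is F. ✗
w3: p is F, □¬p is T. ✓
w4: p is T, □¬p is T. ✓
w5: p is F, □¬p is F. ✗
w6: p is F, □¬p is F. ✗
w7: p is F, □¬p is T. ✓
Satisfying worlds: {w0, w3, w4, w7}.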